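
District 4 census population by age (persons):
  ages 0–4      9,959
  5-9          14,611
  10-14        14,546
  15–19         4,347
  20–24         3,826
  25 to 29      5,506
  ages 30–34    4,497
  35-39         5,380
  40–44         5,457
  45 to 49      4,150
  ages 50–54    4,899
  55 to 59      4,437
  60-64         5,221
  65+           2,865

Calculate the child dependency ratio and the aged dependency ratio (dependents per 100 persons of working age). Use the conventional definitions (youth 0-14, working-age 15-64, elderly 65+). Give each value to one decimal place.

Youth dependency ratio: 82.0
Old-age dependency ratio: 6.0

0–14: 9,959 + 14,611 + 14,546 = 39,116
15–64: 4,347 + 3,826 + 5,506 + 4,497 + 5,380 + 5,457 + 4,150 + 4,899 + 4,437 + 5,221 = 47,720
65+: 2,865
Youth dependency ratio = 39,116 / 47,720 × 100 = 82.0
Old-age dependency ratio = 2,865 / 47,720 × 100 = 6.0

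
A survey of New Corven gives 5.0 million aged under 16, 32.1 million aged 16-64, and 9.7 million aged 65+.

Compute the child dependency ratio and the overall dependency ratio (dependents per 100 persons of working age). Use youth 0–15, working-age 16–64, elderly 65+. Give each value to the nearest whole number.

Youth dependency ratio: 16
Total dependency ratio: 46

Youth dependency ratio = 5.0 / 32.1 × 100 = 16
Total dependency ratio = (5.0 + 9.7) / 32.1 × 100 = 14.7 / 32.1 × 100 = 46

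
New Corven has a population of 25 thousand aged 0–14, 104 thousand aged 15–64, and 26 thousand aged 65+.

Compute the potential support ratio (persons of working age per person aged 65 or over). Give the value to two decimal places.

Potential support ratio = 104 / 26 = 4.00

Potential support ratio: 4.00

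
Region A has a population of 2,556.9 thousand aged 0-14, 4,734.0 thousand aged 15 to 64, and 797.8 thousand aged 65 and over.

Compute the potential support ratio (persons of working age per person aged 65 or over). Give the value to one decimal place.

Potential support ratio = 4,734.0 / 797.8 = 5.9

Potential support ratio: 5.9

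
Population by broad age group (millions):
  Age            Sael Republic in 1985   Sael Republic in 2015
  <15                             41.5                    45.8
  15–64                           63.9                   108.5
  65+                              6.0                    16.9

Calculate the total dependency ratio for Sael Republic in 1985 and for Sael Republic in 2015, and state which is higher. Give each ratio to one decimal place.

Sael Republic in 1985: 74.3
Sael Republic in 2015: 57.8
Higher: Sael Republic in 1985

Sael Republic in 1985: (41.5 + 6.0) / 63.9 × 100 = 47.5 / 63.9 × 100 = 74.3
Sael Republic in 2015: (45.8 + 16.9) / 108.5 × 100 = 62.7 / 108.5 × 100 = 57.8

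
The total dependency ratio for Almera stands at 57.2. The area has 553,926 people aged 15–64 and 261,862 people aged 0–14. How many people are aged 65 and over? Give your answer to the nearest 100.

Total dependency ratio = (youth + elderly) / working-age × 100
57.2 = (261,862 + E) / 553,926 × 100
⇒ 55,000

Aged 65 and over: 55,000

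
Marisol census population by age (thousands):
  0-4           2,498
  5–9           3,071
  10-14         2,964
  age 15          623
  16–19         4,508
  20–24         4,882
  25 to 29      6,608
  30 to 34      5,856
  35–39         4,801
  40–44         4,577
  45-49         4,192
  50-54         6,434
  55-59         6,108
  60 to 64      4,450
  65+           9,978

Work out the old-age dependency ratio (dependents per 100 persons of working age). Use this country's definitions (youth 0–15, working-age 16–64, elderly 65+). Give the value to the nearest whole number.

0–15: 2,498 + 3,071 + 2,964 + 623 = 9,156
16–64: 4,508 + 4,882 + 6,608 + 5,856 + 4,801 + 4,577 + 4,192 + 6,434 + 6,108 + 4,450 = 52,416
65+: 9,978
Old-age dependency ratio = 9,978 / 52,416 × 100 = 19

Old-age dependency ratio: 19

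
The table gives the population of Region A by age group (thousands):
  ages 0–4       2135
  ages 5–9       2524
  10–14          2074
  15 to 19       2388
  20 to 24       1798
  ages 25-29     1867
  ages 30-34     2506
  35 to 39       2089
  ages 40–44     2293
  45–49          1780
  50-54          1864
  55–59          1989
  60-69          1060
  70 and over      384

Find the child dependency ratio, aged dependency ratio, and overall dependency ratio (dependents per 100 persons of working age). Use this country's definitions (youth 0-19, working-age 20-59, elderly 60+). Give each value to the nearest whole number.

0–19: 2135 + 2524 + 2074 + 2388 = 9121
20–59: 1798 + 1867 + 2506 + 2089 + 2293 + 1780 + 1864 + 1989 = 16186
60+: 1060 + 384 = 1444
Youth dependency ratio = 9121 / 16186 × 100 = 56
Old-age dependency ratio = 1444 / 16186 × 100 = 9
Total dependency ratio = (9121 + 1444) / 16186 × 100 = 10565 / 16186 × 100 = 65

Youth dependency ratio: 56
Old-age dependency ratio: 9
Total dependency ratio: 65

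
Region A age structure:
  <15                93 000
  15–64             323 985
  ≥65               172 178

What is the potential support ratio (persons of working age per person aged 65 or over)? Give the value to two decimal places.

Potential support ratio: 1.88

Potential support ratio = 323 985 / 172 178 = 1.88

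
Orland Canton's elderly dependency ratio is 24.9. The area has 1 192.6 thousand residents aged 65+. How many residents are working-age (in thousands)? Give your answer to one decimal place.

Working-age: 4 789.6

Old-age dependency ratio = elderly / working-age × 100
24.9 = 1 192.6 / W × 100
⇒ 4 789.6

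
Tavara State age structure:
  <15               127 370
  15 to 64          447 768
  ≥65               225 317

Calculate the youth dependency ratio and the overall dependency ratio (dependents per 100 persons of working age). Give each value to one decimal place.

Youth dependency ratio: 28.4
Total dependency ratio: 78.8

Youth dependency ratio = 127 370 / 447 768 × 100 = 28.4
Total dependency ratio = (127 370 + 225 317) / 447 768 × 100 = 352 687 / 447 768 × 100 = 78.8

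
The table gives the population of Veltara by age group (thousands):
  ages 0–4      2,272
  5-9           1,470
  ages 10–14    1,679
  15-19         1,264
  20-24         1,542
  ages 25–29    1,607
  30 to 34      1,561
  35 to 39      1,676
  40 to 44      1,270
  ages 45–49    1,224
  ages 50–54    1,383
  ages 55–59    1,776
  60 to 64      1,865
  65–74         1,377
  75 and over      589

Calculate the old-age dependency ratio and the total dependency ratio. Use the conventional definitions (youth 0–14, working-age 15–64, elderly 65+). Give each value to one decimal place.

0–14: 2,272 + 1,470 + 1,679 = 5,421
15–64: 1,264 + 1,542 + 1,607 + 1,561 + 1,676 + 1,270 + 1,224 + 1,383 + 1,776 + 1,865 = 15,168
65+: 1,377 + 589 = 1,966
Old-age dependency ratio = 1,966 / 15,168 × 100 = 13.0
Total dependency ratio = (5,421 + 1,966) / 15,168 × 100 = 7,387 / 15,168 × 100 = 48.7

Old-age dependency ratio: 13.0
Total dependency ratio: 48.7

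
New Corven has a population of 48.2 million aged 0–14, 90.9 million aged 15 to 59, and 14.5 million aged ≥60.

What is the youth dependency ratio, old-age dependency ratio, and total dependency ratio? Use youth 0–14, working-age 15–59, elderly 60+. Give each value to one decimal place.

Youth dependency ratio = 48.2 / 90.9 × 100 = 53.0
Old-age dependency ratio = 14.5 / 90.9 × 100 = 16.0
Total dependency ratio = (48.2 + 14.5) / 90.9 × 100 = 62.7 / 90.9 × 100 = 69.0

Youth dependency ratio: 53.0
Old-age dependency ratio: 16.0
Total dependency ratio: 69.0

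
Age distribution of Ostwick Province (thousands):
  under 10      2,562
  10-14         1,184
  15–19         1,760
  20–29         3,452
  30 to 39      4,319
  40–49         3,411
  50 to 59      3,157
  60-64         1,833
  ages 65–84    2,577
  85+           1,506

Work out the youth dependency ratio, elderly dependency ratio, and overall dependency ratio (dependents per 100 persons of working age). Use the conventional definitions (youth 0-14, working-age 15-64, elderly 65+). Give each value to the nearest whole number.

0–14: 2,562 + 1,184 = 3,746
15–64: 1,760 + 3,452 + 4,319 + 3,411 + 3,157 + 1,833 = 17,932
65+: 2,577 + 1,506 = 4,083
Youth dependency ratio = 3,746 / 17,932 × 100 = 21
Old-age dependency ratio = 4,083 / 17,932 × 100 = 23
Total dependency ratio = (3,746 + 4,083) / 17,932 × 100 = 7,829 / 17,932 × 100 = 44

Youth dependency ratio: 21
Old-age dependency ratio: 23
Total dependency ratio: 44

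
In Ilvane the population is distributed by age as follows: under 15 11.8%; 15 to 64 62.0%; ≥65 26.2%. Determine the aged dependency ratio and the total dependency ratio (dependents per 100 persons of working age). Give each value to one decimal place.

Old-age dependency ratio: 42.3
Total dependency ratio: 61.3

Old-age dependency ratio = 26.2 / 62.0 × 100 = 42.3
Total dependency ratio = (11.8 + 26.2) / 62.0 × 100 = 38.0 / 62.0 × 100 = 61.3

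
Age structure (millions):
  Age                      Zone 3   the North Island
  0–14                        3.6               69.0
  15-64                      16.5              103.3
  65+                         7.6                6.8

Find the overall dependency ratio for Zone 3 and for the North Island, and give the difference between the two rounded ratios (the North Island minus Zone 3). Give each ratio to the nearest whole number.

Zone 3: (3.6 + 7.6) / 16.5 × 100 = 11.2 / 16.5 × 100 = 68
the North Island: (69.0 + 6.8) / 103.3 × 100 = 75.8 / 103.3 × 100 = 73

Zone 3: 68
the North Island: 73
Difference: +5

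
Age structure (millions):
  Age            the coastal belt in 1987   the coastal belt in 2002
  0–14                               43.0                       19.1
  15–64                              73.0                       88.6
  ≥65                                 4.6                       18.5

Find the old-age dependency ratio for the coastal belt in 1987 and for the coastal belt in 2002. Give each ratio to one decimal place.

the coastal belt in 1987: 6.3
the coastal belt in 2002: 20.9

the coastal belt in 1987: 4.6 / 73.0 × 100 = 6.3
the coastal belt in 2002: 18.5 / 88.6 × 100 = 20.9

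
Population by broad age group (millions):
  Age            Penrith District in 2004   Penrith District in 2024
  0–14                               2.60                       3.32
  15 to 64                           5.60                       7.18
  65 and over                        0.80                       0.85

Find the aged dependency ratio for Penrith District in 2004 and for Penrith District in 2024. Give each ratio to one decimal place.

Penrith District in 2004: 0.80 / 5.60 × 100 = 14.3
Penrith District in 2024: 0.85 / 7.18 × 100 = 11.8

Penrith District in 2004: 14.3
Penrith District in 2024: 11.8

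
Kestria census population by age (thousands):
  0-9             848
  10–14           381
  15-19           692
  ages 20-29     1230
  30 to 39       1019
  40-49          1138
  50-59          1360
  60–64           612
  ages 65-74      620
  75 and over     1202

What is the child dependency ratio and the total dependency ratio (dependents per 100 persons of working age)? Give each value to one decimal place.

0–14: 848 + 381 = 1229
15–64: 692 + 1230 + 1019 + 1138 + 1360 + 612 = 6051
65+: 620 + 1202 = 1822
Youth dependency ratio = 1229 / 6051 × 100 = 20.3
Total dependency ratio = (1229 + 1822) / 6051 × 100 = 3051 / 6051 × 100 = 50.4

Youth dependency ratio: 20.3
Total dependency ratio: 50.4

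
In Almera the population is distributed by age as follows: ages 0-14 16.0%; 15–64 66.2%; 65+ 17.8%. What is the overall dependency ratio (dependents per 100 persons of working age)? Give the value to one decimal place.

Total dependency ratio: 51.1

Total dependency ratio = (16.0 + 17.8) / 66.2 × 100 = 33.8 / 66.2 × 100 = 51.1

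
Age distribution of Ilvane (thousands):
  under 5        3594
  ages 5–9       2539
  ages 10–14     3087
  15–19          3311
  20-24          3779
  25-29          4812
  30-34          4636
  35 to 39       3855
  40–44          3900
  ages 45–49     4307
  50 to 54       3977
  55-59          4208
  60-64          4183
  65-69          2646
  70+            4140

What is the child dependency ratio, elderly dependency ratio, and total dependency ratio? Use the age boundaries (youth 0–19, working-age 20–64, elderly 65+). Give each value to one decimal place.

Youth dependency ratio: 33.3
Old-age dependency ratio: 18.0
Total dependency ratio: 51.3

0–19: 3594 + 2539 + 3087 + 3311 = 12531
20–64: 3779 + 4812 + 4636 + 3855 + 3900 + 4307 + 3977 + 4208 + 4183 = 37657
65+: 2646 + 4140 = 6786
Youth dependency ratio = 12531 / 37657 × 100 = 33.3
Old-age dependency ratio = 6786 / 37657 × 100 = 18.0
Total dependency ratio = (12531 + 6786) / 37657 × 100 = 19317 / 37657 × 100 = 51.3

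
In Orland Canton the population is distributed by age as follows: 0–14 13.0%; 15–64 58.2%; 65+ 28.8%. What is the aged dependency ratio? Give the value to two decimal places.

Old-age dependency ratio: 49.48

Old-age dependency ratio = 28.8 / 58.2 × 100 = 49.48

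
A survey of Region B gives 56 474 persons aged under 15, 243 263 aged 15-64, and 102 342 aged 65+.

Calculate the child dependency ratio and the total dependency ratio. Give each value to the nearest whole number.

Youth dependency ratio: 23
Total dependency ratio: 65

Youth dependency ratio = 56 474 / 243 263 × 100 = 23
Total dependency ratio = (56 474 + 102 342) / 243 263 × 100 = 158 816 / 243 263 × 100 = 65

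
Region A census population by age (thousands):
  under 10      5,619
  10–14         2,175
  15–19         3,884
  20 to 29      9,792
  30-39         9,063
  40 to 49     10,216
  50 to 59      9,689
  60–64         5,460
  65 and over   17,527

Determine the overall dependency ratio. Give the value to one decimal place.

Total dependency ratio: 52.6

0–14: 5,619 + 2,175 = 7,794
15–64: 3,884 + 9,792 + 9,063 + 10,216 + 9,689 + 5,460 = 48,104
65+: 17,527
Total dependency ratio = (7,794 + 17,527) / 48,104 × 100 = 25,321 / 48,104 × 100 = 52.6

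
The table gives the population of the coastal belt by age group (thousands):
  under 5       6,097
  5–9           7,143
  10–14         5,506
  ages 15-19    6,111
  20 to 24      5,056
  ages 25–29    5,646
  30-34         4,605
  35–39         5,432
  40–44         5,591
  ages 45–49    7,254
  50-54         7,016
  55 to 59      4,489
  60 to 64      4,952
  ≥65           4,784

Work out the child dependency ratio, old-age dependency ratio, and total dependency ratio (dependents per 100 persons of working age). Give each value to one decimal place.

0–14: 6,097 + 7,143 + 5,506 = 18,746
15–64: 6,111 + 5,056 + 5,646 + 4,605 + 5,432 + 5,591 + 7,254 + 7,016 + 4,489 + 4,952 = 56,152
65+: 4,784
Youth dependency ratio = 18,746 / 56,152 × 100 = 33.4
Old-age dependency ratio = 4,784 / 56,152 × 100 = 8.5
Total dependency ratio = (18,746 + 4,784) / 56,152 × 100 = 23,530 / 56,152 × 100 = 41.9

Youth dependency ratio: 33.4
Old-age dependency ratio: 8.5
Total dependency ratio: 41.9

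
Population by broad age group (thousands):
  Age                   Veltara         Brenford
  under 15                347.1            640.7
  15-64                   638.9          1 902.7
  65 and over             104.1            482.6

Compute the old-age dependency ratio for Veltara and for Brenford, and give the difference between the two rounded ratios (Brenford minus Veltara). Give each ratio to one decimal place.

Veltara: 104.1 / 638.9 × 100 = 16.3
Brenford: 482.6 / 1 902.7 × 100 = 25.4

Veltara: 16.3
Brenford: 25.4
Difference: +9.1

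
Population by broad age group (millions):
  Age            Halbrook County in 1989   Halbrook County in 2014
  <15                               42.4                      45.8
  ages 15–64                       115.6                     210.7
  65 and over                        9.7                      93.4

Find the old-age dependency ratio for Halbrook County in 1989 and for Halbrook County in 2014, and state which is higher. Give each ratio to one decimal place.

Halbrook County in 1989: 8.4
Halbrook County in 2014: 44.3
Higher: Halbrook County in 2014

Halbrook County in 1989: 9.7 / 115.6 × 100 = 8.4
Halbrook County in 2014: 93.4 / 210.7 × 100 = 44.3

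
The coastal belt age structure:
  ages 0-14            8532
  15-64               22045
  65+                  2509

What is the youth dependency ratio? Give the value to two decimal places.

Youth dependency ratio = 8532 / 22045 × 100 = 38.70

Youth dependency ratio: 38.70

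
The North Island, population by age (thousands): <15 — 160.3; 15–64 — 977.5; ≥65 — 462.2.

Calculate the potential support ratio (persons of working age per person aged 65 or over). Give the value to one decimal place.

Potential support ratio = 977.5 / 462.2 = 2.1

Potential support ratio: 2.1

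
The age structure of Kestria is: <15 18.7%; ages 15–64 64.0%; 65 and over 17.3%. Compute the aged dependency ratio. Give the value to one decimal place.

Old-age dependency ratio: 27.0

Old-age dependency ratio = 17.3 / 64.0 × 100 = 27.0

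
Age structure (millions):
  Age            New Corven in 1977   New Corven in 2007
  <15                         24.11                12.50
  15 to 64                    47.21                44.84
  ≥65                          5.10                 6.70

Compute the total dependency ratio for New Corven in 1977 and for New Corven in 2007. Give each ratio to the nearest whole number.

New Corven in 1977: (24.11 + 5.10) / 47.21 × 100 = 29.21 / 47.21 × 100 = 62
New Corven in 2007: (12.50 + 6.70) / 44.84 × 100 = 19.20 / 44.84 × 100 = 43

New Corven in 1977: 62
New Corven in 2007: 43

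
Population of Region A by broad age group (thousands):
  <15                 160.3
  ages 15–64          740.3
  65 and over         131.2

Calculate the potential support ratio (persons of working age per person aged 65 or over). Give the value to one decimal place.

Potential support ratio: 5.6

Potential support ratio = 740.3 / 131.2 = 5.6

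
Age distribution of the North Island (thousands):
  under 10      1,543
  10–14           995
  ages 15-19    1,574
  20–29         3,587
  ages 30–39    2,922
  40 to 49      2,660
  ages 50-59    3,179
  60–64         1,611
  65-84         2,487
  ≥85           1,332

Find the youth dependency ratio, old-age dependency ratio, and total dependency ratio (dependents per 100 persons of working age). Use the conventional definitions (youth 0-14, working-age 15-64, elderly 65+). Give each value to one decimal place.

Youth dependency ratio: 16.3
Old-age dependency ratio: 24.6
Total dependency ratio: 40.9

0–14: 1,543 + 995 = 2,538
15–64: 1,574 + 3,587 + 2,922 + 2,660 + 3,179 + 1,611 = 15,533
65+: 2,487 + 1,332 = 3,819
Youth dependency ratio = 2,538 / 15,533 × 100 = 16.3
Old-age dependency ratio = 3,819 / 15,533 × 100 = 24.6
Total dependency ratio = (2,538 + 3,819) / 15,533 × 100 = 6,357 / 15,533 × 100 = 40.9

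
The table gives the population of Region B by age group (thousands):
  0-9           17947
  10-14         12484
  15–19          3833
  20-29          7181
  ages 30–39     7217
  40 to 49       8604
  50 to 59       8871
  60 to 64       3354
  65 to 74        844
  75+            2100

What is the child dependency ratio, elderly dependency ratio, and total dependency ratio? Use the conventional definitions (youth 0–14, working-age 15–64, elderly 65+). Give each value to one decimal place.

Youth dependency ratio: 77.9
Old-age dependency ratio: 7.5
Total dependency ratio: 85.4

0–14: 17947 + 12484 = 30431
15–64: 3833 + 7181 + 7217 + 8604 + 8871 + 3354 = 39060
65+: 844 + 2100 = 2944
Youth dependency ratio = 30431 / 39060 × 100 = 77.9
Old-age dependency ratio = 2944 / 39060 × 100 = 7.5
Total dependency ratio = (30431 + 2944) / 39060 × 100 = 33375 / 39060 × 100 = 85.4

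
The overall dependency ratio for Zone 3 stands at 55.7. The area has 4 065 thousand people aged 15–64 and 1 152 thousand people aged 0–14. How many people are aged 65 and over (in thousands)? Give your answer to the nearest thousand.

Aged 65 and over: 1 112

Total dependency ratio = (youth + elderly) / working-age × 100
55.7 = (1 152 + E) / 4 065 × 100
⇒ 1 112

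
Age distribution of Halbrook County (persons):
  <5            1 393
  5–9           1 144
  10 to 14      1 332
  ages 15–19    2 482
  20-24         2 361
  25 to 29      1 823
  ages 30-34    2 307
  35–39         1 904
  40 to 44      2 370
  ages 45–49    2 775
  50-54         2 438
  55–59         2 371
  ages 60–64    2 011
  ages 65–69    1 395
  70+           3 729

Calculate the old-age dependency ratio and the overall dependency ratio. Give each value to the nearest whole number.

0–14: 1 393 + 1 144 + 1 332 = 3 869
15–64: 2 482 + 2 361 + 1 823 + 2 307 + 1 904 + 2 370 + 2 775 + 2 438 + 2 371 + 2 011 = 22 842
65+: 1 395 + 3 729 = 5 124
Old-age dependency ratio = 5 124 / 22 842 × 100 = 22
Total dependency ratio = (3 869 + 5 124) / 22 842 × 100 = 8 993 / 22 842 × 100 = 39

Old-age dependency ratio: 22
Total dependency ratio: 39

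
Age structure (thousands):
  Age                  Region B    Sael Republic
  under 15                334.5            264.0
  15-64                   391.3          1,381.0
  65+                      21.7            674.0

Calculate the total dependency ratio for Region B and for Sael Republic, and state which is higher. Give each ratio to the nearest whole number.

Region B: (334.5 + 21.7) / 391.3 × 100 = 356.2 / 391.3 × 100 = 91
Sael Republic: (264.0 + 674.0) / 1,381.0 × 100 = 938.0 / 1,381.0 × 100 = 68

Region B: 91
Sael Republic: 68
Higher: Region B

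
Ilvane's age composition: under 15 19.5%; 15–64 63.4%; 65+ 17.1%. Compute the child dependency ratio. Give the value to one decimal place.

Youth dependency ratio: 30.8

Youth dependency ratio = 19.5 / 63.4 × 100 = 30.8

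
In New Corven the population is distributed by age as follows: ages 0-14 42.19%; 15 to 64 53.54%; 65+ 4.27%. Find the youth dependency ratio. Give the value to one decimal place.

Youth dependency ratio = 42.19 / 53.54 × 100 = 78.8

Youth dependency ratio: 78.8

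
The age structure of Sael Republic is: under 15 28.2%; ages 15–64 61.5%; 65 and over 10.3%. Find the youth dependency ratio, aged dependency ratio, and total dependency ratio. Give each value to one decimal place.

Youth dependency ratio = 28.2 / 61.5 × 100 = 45.9
Old-age dependency ratio = 10.3 / 61.5 × 100 = 16.7
Total dependency ratio = (28.2 + 10.3) / 61.5 × 100 = 38.5 / 61.5 × 100 = 62.6

Youth dependency ratio: 45.9
Old-age dependency ratio: 16.7
Total dependency ratio: 62.6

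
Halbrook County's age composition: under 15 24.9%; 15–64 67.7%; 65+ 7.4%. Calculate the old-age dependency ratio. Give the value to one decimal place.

Old-age dependency ratio: 10.9

Old-age dependency ratio = 7.4 / 67.7 × 100 = 10.9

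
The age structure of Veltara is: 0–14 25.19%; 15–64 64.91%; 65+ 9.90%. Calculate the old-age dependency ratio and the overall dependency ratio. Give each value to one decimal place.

Old-age dependency ratio: 15.3
Total dependency ratio: 54.1

Old-age dependency ratio = 9.90 / 64.91 × 100 = 15.3
Total dependency ratio = (25.19 + 9.90) / 64.91 × 100 = 35.09 / 64.91 × 100 = 54.1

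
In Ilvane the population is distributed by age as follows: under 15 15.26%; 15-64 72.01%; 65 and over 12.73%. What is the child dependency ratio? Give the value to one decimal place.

Youth dependency ratio = 15.26 / 72.01 × 100 = 21.2

Youth dependency ratio: 21.2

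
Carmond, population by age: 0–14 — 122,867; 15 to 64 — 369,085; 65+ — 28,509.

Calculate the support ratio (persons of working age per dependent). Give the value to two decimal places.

Support ratio: 2.44

Support ratio = 369,085 / (122,867 + 28,509) = 369,085 / 151,376 = 2.44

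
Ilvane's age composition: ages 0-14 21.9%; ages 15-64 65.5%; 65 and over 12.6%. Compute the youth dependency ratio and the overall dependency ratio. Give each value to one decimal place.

Youth dependency ratio = 21.9 / 65.5 × 100 = 33.4
Total dependency ratio = (21.9 + 12.6) / 65.5 × 100 = 34.5 / 65.5 × 100 = 52.7

Youth dependency ratio: 33.4
Total dependency ratio: 52.7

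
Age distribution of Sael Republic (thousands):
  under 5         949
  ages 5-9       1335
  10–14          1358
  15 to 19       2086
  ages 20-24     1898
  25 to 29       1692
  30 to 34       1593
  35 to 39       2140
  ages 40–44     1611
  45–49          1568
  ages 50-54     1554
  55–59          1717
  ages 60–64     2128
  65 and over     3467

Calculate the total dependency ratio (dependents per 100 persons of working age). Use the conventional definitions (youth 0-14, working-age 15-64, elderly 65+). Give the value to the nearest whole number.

Total dependency ratio: 40

0–14: 949 + 1335 + 1358 = 3642
15–64: 2086 + 1898 + 1692 + 1593 + 2140 + 1611 + 1568 + 1554 + 1717 + 2128 = 17987
65+: 3467
Total dependency ratio = (3642 + 3467) / 17987 × 100 = 7109 / 17987 × 100 = 40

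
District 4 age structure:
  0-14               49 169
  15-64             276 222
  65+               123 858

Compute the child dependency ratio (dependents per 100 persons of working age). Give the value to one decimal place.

Youth dependency ratio: 17.8

Youth dependency ratio = 49 169 / 276 222 × 100 = 17.8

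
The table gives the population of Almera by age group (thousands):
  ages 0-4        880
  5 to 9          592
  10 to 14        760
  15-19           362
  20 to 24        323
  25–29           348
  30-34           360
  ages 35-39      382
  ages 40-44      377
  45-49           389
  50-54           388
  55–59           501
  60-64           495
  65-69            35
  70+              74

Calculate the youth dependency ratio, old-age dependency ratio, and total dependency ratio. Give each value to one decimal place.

0–14: 880 + 592 + 760 = 2 232
15–64: 362 + 323 + 348 + 360 + 382 + 377 + 389 + 388 + 501 + 495 = 3 925
65+: 35 + 74 = 109
Youth dependency ratio = 2 232 / 3 925 × 100 = 56.9
Old-age dependency ratio = 109 / 3 925 × 100 = 2.8
Total dependency ratio = (2 232 + 109) / 3 925 × 100 = 2 341 / 3 925 × 100 = 59.6

Youth dependency ratio: 56.9
Old-age dependency ratio: 2.8
Total dependency ratio: 59.6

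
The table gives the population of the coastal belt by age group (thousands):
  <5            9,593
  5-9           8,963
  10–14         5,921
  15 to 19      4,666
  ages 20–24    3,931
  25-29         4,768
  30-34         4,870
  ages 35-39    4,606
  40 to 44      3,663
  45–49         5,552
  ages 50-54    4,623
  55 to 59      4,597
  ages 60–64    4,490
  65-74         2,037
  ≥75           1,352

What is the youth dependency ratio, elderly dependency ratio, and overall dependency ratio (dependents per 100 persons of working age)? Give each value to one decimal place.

Youth dependency ratio: 53.5
Old-age dependency ratio: 7.4
Total dependency ratio: 60.9

0–14: 9,593 + 8,963 + 5,921 = 24,477
15–64: 4,666 + 3,931 + 4,768 + 4,870 + 4,606 + 3,663 + 5,552 + 4,623 + 4,597 + 4,490 = 45,766
65+: 2,037 + 1,352 = 3,389
Youth dependency ratio = 24,477 / 45,766 × 100 = 53.5
Old-age dependency ratio = 3,389 / 45,766 × 100 = 7.4
Total dependency ratio = (24,477 + 3,389) / 45,766 × 100 = 27,866 / 45,766 × 100 = 60.9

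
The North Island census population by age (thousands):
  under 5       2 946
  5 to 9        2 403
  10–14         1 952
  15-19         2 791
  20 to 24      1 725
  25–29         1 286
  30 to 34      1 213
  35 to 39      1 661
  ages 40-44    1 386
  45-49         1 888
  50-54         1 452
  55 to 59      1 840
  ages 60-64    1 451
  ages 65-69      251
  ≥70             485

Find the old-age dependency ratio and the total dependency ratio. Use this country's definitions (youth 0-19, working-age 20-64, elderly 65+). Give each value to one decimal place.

0–19: 2 946 + 2 403 + 1 952 + 2 791 = 10 092
20–64: 1 725 + 1 286 + 1 213 + 1 661 + 1 386 + 1 888 + 1 452 + 1 840 + 1 451 = 13 902
65+: 251 + 485 = 736
Old-age dependency ratio = 736 / 13 902 × 100 = 5.3
Total dependency ratio = (10 092 + 736) / 13 902 × 100 = 10 828 / 13 902 × 100 = 77.9

Old-age dependency ratio: 5.3
Total dependency ratio: 77.9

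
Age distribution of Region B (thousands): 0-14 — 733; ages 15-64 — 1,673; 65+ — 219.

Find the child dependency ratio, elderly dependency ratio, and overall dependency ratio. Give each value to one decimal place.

Youth dependency ratio = 733 / 1,673 × 100 = 43.8
Old-age dependency ratio = 219 / 1,673 × 100 = 13.1
Total dependency ratio = (733 + 219) / 1,673 × 100 = 952 / 1,673 × 100 = 56.9

Youth dependency ratio: 43.8
Old-age dependency ratio: 13.1
Total dependency ratio: 56.9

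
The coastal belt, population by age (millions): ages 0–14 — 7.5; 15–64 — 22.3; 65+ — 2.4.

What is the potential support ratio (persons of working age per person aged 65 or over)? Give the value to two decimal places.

Potential support ratio: 9.29

Potential support ratio = 22.3 / 2.4 = 9.29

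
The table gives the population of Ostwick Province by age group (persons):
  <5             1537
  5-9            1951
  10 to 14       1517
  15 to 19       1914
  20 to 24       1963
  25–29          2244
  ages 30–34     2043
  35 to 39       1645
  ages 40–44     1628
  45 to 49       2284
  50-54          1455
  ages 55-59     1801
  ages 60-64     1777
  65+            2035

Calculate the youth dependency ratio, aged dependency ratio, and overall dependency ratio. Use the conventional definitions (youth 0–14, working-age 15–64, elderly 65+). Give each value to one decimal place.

Youth dependency ratio: 26.7
Old-age dependency ratio: 10.9
Total dependency ratio: 37.5

0–14: 1537 + 1951 + 1517 = 5005
15–64: 1914 + 1963 + 2244 + 2043 + 1645 + 1628 + 2284 + 1455 + 1801 + 1777 = 18754
65+: 2035
Youth dependency ratio = 5005 / 18754 × 100 = 26.7
Old-age dependency ratio = 2035 / 18754 × 100 = 10.9
Total dependency ratio = (5005 + 2035) / 18754 × 100 = 7040 / 18754 × 100 = 37.5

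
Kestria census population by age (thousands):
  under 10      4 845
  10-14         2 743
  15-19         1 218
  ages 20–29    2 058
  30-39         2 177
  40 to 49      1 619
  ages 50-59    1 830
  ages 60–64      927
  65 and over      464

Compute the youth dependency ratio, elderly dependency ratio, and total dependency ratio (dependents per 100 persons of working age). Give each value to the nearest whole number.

Youth dependency ratio: 77
Old-age dependency ratio: 5
Total dependency ratio: 82

0–14: 4 845 + 2 743 = 7 588
15–64: 1 218 + 2 058 + 2 177 + 1 619 + 1 830 + 927 = 9 829
65+: 464
Youth dependency ratio = 7 588 / 9 829 × 100 = 77
Old-age dependency ratio = 464 / 9 829 × 100 = 5
Total dependency ratio = (7 588 + 464) / 9 829 × 100 = 8 052 / 9 829 × 100 = 82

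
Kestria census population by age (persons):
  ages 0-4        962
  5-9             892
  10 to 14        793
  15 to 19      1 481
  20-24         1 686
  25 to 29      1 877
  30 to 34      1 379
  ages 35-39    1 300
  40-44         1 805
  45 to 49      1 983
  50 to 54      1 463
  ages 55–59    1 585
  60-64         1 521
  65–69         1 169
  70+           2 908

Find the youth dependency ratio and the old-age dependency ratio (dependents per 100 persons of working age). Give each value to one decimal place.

0–14: 962 + 892 + 793 = 2 647
15–64: 1 481 + 1 686 + 1 877 + 1 379 + 1 300 + 1 805 + 1 983 + 1 463 + 1 585 + 1 521 = 16 080
65+: 1 169 + 2 908 = 4 077
Youth dependency ratio = 2 647 / 16 080 × 100 = 16.5
Old-age dependency ratio = 4 077 / 16 080 × 100 = 25.4

Youth dependency ratio: 16.5
Old-age dependency ratio: 25.4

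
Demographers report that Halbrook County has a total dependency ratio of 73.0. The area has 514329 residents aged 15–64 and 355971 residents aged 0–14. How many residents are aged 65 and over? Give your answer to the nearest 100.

Aged 65 and over: 19500

Total dependency ratio = (youth + elderly) / working-age × 100
73.0 = (355971 + E) / 514329 × 100
⇒ 19500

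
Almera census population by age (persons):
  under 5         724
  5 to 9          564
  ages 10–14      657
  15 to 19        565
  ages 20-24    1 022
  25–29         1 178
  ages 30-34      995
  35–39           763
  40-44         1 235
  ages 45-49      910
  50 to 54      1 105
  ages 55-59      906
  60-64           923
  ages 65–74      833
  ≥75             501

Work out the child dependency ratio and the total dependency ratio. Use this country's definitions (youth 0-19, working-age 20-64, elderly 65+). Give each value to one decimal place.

Youth dependency ratio: 27.8
Total dependency ratio: 42.5

0–19: 724 + 564 + 657 + 565 = 2 510
20–64: 1 022 + 1 178 + 995 + 763 + 1 235 + 910 + 1 105 + 906 + 923 = 9 037
65+: 833 + 501 = 1 334
Youth dependency ratio = 2 510 / 9 037 × 100 = 27.8
Total dependency ratio = (2 510 + 1 334) / 9 037 × 100 = 3 844 / 9 037 × 100 = 42.5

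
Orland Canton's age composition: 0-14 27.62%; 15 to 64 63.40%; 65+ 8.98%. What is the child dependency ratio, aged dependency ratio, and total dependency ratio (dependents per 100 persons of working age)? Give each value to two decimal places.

Youth dependency ratio: 43.56
Old-age dependency ratio: 14.16
Total dependency ratio: 57.73

Youth dependency ratio = 27.62 / 63.40 × 100 = 43.56
Old-age dependency ratio = 8.98 / 63.40 × 100 = 14.16
Total dependency ratio = (27.62 + 8.98) / 63.40 × 100 = 36.60 / 63.40 × 100 = 57.73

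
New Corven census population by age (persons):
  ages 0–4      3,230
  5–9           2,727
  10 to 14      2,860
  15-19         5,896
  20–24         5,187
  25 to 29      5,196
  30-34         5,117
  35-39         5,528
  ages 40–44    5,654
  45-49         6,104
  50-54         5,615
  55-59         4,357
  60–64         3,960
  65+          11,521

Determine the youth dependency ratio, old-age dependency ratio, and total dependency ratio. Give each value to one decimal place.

Youth dependency ratio: 16.8
Old-age dependency ratio: 21.9
Total dependency ratio: 38.7

0–14: 3,230 + 2,727 + 2,860 = 8,817
15–64: 5,896 + 5,187 + 5,196 + 5,117 + 5,528 + 5,654 + 6,104 + 5,615 + 4,357 + 3,960 = 52,614
65+: 11,521
Youth dependency ratio = 8,817 / 52,614 × 100 = 16.8
Old-age dependency ratio = 11,521 / 52,614 × 100 = 21.9
Total dependency ratio = (8,817 + 11,521) / 52,614 × 100 = 20,338 / 52,614 × 100 = 38.7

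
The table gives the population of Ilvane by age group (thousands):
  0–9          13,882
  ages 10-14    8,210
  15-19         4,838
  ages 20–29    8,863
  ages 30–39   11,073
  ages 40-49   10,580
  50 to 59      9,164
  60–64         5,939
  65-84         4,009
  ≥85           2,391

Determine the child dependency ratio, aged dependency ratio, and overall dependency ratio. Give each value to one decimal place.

Youth dependency ratio: 43.8
Old-age dependency ratio: 12.7
Total dependency ratio: 56.5

0–14: 13,882 + 8,210 = 22,092
15–64: 4,838 + 8,863 + 11,073 + 10,580 + 9,164 + 5,939 = 50,457
65+: 4,009 + 2,391 = 6,400
Youth dependency ratio = 22,092 / 50,457 × 100 = 43.8
Old-age dependency ratio = 6,400 / 50,457 × 100 = 12.7
Total dependency ratio = (22,092 + 6,400) / 50,457 × 100 = 28,492 / 50,457 × 100 = 56.5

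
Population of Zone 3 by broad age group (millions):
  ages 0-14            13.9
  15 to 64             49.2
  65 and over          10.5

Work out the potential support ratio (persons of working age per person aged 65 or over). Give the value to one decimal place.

Potential support ratio: 4.7

Potential support ratio = 49.2 / 10.5 = 4.7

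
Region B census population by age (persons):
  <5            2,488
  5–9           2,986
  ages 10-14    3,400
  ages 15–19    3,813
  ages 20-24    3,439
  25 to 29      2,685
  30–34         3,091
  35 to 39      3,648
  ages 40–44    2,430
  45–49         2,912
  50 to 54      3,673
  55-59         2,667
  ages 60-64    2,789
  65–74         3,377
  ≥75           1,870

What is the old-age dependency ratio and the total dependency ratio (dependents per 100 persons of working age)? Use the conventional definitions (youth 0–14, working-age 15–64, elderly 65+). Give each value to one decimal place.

0–14: 2,488 + 2,986 + 3,400 = 8,874
15–64: 3,813 + 3,439 + 2,685 + 3,091 + 3,648 + 2,430 + 2,912 + 3,673 + 2,667 + 2,789 = 31,147
65+: 3,377 + 1,870 = 5,247
Old-age dependency ratio = 5,247 / 31,147 × 100 = 16.8
Total dependency ratio = (8,874 + 5,247) / 31,147 × 100 = 14,121 / 31,147 × 100 = 45.3

Old-age dependency ratio: 16.8
Total dependency ratio: 45.3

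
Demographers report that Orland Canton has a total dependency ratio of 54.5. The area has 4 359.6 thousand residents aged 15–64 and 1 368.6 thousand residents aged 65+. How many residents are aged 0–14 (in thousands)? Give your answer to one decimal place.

Total dependency ratio = (youth + elderly) / working-age × 100
54.5 = (Y + 1 368.6) / 4 359.6 × 100
⇒ 1 007.4

Aged 0–14: 1 007.4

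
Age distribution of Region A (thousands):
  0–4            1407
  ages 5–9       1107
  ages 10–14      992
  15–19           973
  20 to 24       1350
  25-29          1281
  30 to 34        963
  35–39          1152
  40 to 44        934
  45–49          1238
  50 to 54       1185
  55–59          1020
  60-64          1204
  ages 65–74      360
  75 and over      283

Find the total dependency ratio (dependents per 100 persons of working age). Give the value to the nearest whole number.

0–14: 1407 + 1107 + 992 = 3506
15–64: 973 + 1350 + 1281 + 963 + 1152 + 934 + 1238 + 1185 + 1020 + 1204 = 11300
65+: 360 + 283 = 643
Total dependency ratio = (3506 + 643) / 11300 × 100 = 4149 / 11300 × 100 = 37

Total dependency ratio: 37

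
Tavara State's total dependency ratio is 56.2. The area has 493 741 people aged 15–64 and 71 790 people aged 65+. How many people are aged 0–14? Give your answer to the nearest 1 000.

Aged 0–14: 206 000

Total dependency ratio = (youth + elderly) / working-age × 100
56.2 = (Y + 71 790) / 493 741 × 100
⇒ 206 000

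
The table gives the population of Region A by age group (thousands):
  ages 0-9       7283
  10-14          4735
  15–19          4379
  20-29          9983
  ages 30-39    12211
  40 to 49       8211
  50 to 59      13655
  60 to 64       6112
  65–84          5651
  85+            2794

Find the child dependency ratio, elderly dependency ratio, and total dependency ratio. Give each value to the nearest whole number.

Youth dependency ratio: 22
Old-age dependency ratio: 15
Total dependency ratio: 38

0–14: 7283 + 4735 = 12018
15–64: 4379 + 9983 + 12211 + 8211 + 13655 + 6112 = 54551
65+: 5651 + 2794 = 8445
Youth dependency ratio = 12018 / 54551 × 100 = 22
Old-age dependency ratio = 8445 / 54551 × 100 = 15
Total dependency ratio = (12018 + 8445) / 54551 × 100 = 20463 / 54551 × 100 = 38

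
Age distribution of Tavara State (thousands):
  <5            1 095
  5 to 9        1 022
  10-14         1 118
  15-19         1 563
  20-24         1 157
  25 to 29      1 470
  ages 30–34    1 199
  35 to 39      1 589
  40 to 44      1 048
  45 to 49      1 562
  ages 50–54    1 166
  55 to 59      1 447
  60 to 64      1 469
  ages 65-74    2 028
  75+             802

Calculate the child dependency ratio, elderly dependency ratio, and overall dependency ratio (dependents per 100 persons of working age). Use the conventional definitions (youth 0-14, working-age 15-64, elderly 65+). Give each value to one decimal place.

Youth dependency ratio: 23.7
Old-age dependency ratio: 20.7
Total dependency ratio: 44.4

0–14: 1 095 + 1 022 + 1 118 = 3 235
15–64: 1 563 + 1 157 + 1 470 + 1 199 + 1 589 + 1 048 + 1 562 + 1 166 + 1 447 + 1 469 = 13 670
65+: 2 028 + 802 = 2 830
Youth dependency ratio = 3 235 / 13 670 × 100 = 23.7
Old-age dependency ratio = 2 830 / 13 670 × 100 = 20.7
Total dependency ratio = (3 235 + 2 830) / 13 670 × 100 = 6 065 / 13 670 × 100 = 44.4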